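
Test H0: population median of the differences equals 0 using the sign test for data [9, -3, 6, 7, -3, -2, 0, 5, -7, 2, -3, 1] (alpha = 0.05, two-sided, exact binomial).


Step 1: Discard zero differences. Original n = 12; n_eff = number of nonzero differences = 11.
Nonzero differences (with sign): +9, -3, +6, +7, -3, -2, +5, -7, +2, -3, +1
Step 2: Count signs: positive = 6, negative = 5.
Step 3: Under H0: P(positive) = 0.5, so the number of positives S ~ Bin(11, 0.5).
Step 4: Two-sided exact p-value = sum of Bin(11,0.5) probabilities at or below the observed probability = 1.000000.
Step 5: alpha = 0.05. fail to reject H0.

n_eff = 11, pos = 6, neg = 5, p = 1.000000, fail to reject H0.


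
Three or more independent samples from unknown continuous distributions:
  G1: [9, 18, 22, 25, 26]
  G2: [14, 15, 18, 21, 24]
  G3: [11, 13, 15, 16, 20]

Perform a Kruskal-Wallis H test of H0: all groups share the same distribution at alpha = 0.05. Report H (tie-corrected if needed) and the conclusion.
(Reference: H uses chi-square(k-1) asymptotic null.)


Step 1: Combine all N = 15 observations and assign midranks.
sorted (value, group, rank): (9,G1,1), (11,G3,2), (13,G3,3), (14,G2,4), (15,G2,5.5), (15,G3,5.5), (16,G3,7), (18,G1,8.5), (18,G2,8.5), (20,G3,10), (21,G2,11), (22,G1,12), (24,G2,13), (25,G1,14), (26,G1,15)
Step 2: Sum ranks within each group.
R_1 = 50.5 (n_1 = 5)
R_2 = 42 (n_2 = 5)
R_3 = 27.5 (n_3 = 5)
Step 3: H = 12/(N(N+1)) * sum(R_i^2/n_i) - 3(N+1)
     = 12/(15*16) * (50.5^2/5 + 42^2/5 + 27.5^2/5) - 3*16
     = 0.050000 * 1014.1 - 48
     = 2.705000.
Step 4: Ties present; correction factor C = 1 - 12/(15^3 - 15) = 0.996429. Corrected H = 2.705000 / 0.996429 = 2.714695.
Step 5: Under H0, H ~ chi^2(2); p-value = 0.257342.
Step 6: alpha = 0.05. fail to reject H0.

H = 2.7147, df = 2, p = 0.257342, fail to reject H0.


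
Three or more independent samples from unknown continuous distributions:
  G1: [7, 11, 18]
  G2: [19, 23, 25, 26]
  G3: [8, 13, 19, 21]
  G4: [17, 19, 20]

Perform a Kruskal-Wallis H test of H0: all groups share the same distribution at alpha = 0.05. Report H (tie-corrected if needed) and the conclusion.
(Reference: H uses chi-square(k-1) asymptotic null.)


Step 1: Combine all N = 14 observations and assign midranks.
sorted (value, group, rank): (7,G1,1), (8,G3,2), (11,G1,3), (13,G3,4), (17,G4,5), (18,G1,6), (19,G2,8), (19,G3,8), (19,G4,8), (20,G4,10), (21,G3,11), (23,G2,12), (25,G2,13), (26,G2,14)
Step 2: Sum ranks within each group.
R_1 = 10 (n_1 = 3)
R_2 = 47 (n_2 = 4)
R_3 = 25 (n_3 = 4)
R_4 = 23 (n_4 = 3)
Step 3: H = 12/(N(N+1)) * sum(R_i^2/n_i) - 3(N+1)
     = 12/(14*15) * (10^2/3 + 47^2/4 + 25^2/4 + 23^2/3) - 3*15
     = 0.057143 * 918.167 - 45
     = 7.466667.
Step 4: Ties present; correction factor C = 1 - 24/(14^3 - 14) = 0.991209. Corrected H = 7.466667 / 0.991209 = 7.532890.
Step 5: Under H0, H ~ chi^2(3); p-value = 0.056719.
Step 6: alpha = 0.05. fail to reject H0.

H = 7.5329, df = 3, p = 0.056719, fail to reject H0.


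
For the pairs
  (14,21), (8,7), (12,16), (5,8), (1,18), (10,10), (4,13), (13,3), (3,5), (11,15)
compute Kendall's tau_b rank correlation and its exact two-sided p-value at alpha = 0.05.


Step 1: Enumerate the 45 unordered pairs (i,j) with i<j and classify each by sign(x_j-x_i) * sign(y_j-y_i).
  (1,2):dx=-6,dy=-14->C; (1,3):dx=-2,dy=-5->C; (1,4):dx=-9,dy=-13->C; (1,5):dx=-13,dy=-3->C
  (1,6):dx=-4,dy=-11->C; (1,7):dx=-10,dy=-8->C; (1,8):dx=-1,dy=-18->C; (1,9):dx=-11,dy=-16->C
  (1,10):dx=-3,dy=-6->C; (2,3):dx=+4,dy=+9->C; (2,4):dx=-3,dy=+1->D; (2,5):dx=-7,dy=+11->D
  (2,6):dx=+2,dy=+3->C; (2,7):dx=-4,dy=+6->D; (2,8):dx=+5,dy=-4->D; (2,9):dx=-5,dy=-2->C
  (2,10):dx=+3,dy=+8->C; (3,4):dx=-7,dy=-8->C; (3,5):dx=-11,dy=+2->D; (3,6):dx=-2,dy=-6->C
  (3,7):dx=-8,dy=-3->C; (3,8):dx=+1,dy=-13->D; (3,9):dx=-9,dy=-11->C; (3,10):dx=-1,dy=-1->C
  (4,5):dx=-4,dy=+10->D; (4,6):dx=+5,dy=+2->C; (4,7):dx=-1,dy=+5->D; (4,8):dx=+8,dy=-5->D
  (4,9):dx=-2,dy=-3->C; (4,10):dx=+6,dy=+7->C; (5,6):dx=+9,dy=-8->D; (5,7):dx=+3,dy=-5->D
  (5,8):dx=+12,dy=-15->D; (5,9):dx=+2,dy=-13->D; (5,10):dx=+10,dy=-3->D; (6,7):dx=-6,dy=+3->D
  (6,8):dx=+3,dy=-7->D; (6,9):dx=-7,dy=-5->C; (6,10):dx=+1,dy=+5->C; (7,8):dx=+9,dy=-10->D
  (7,9):dx=-1,dy=-8->C; (7,10):dx=+7,dy=+2->C; (8,9):dx=-10,dy=+2->D; (8,10):dx=-2,dy=+12->D
  (9,10):dx=+8,dy=+10->C
Step 2: C = 26, D = 19, total pairs = 45.
Step 3: tau = (C - D)/(n(n-1)/2) = (26 - 19)/45 = 0.155556.
Step 4: Exact two-sided p-value (enumerate n! = 3628800 permutations of y under H0): p = 0.600654.
Step 5: alpha = 0.05. fail to reject H0.

tau_b = 0.1556 (C=26, D=19), p = 0.600654, fail to reject H0.


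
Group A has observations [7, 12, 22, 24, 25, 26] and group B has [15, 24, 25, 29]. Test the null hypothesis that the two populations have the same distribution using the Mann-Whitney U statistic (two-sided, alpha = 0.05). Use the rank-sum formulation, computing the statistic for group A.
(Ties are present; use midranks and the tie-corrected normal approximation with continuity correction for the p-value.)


Step 1: Combine and sort all 10 observations; assign midranks.
sorted (value, group): (7,X), (12,X), (15,Y), (22,X), (24,X), (24,Y), (25,X), (25,Y), (26,X), (29,Y)
ranks: 7->1, 12->2, 15->3, 22->4, 24->5.5, 24->5.5, 25->7.5, 25->7.5, 26->9, 29->10
Step 2: Rank sum for X: R1 = 1 + 2 + 4 + 5.5 + 7.5 + 9 = 29.
Step 3: U_X = R1 - n1(n1+1)/2 = 29 - 6*7/2 = 29 - 21 = 8.
       U_Y = n1*n2 - U_X = 24 - 8 = 16.
Step 4: Ties are present, so use the tie-corrected normal approximation (with continuity correction) for the p-value.
Step 5: p-value = 0.452793; compare to alpha = 0.05. fail to reject H0.

U_X = 8, p = 0.452793, fail to reject H0 at alpha = 0.05.


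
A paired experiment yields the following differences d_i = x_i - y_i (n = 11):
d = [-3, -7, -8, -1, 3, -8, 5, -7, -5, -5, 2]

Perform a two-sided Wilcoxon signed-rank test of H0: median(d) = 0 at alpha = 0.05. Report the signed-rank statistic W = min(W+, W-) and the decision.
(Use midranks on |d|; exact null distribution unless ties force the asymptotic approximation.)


Step 1: Drop any zero differences (none here) and take |d_i|.
|d| = [3, 7, 8, 1, 3, 8, 5, 7, 5, 5, 2]
Step 2: Midrank |d_i| (ties get averaged ranks).
ranks: |3|->3.5, |7|->8.5, |8|->10.5, |1|->1, |3|->3.5, |8|->10.5, |5|->6, |7|->8.5, |5|->6, |5|->6, |2|->2
Step 3: Attach original signs; sum ranks with positive sign and with negative sign.
W+ = 3.5 + 6 + 2 = 11.5
W- = 3.5 + 8.5 + 10.5 + 1 + 10.5 + 8.5 + 6 + 6 = 54.5
(Check: W+ + W- = 66 should equal n(n+1)/2 = 66.)
Step 4: Test statistic W = min(W+, W-) = 11.5.
Step 5: Ties in |d|, so use the tie-corrected normal approximation.
        E[W] = n(n+1)/4 = 11*12/4 = 33.
        Tie groups: |d|=3 (t=2), |d|=5 (t=3), |d|=7 (t=2), |d|=8 (t=2); sum(t^3 - t) = 42.
        Var[W] = n(n+1)(2n+1)/24 - sum(t^3-t)/48 = 3036/24 - 42/48 = 125.625.
        z = (W - E[W]) / sqrt(Var[W]) = (11.5 - 33) / 11.2083 = -1.9182.
        Two-sided p = 2*Phi(z) = 0.055082.
Step 6: alpha = 0.05. fail to reject H0.

W+ = 11.5, W- = 54.5, W = min = 11.5, p = 0.055082, fail to reject H0.


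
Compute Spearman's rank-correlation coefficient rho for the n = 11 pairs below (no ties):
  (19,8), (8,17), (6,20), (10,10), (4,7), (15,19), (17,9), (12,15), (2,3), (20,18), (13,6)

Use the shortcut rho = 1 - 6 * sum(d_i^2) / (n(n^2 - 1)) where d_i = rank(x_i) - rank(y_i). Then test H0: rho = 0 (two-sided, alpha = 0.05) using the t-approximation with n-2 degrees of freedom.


Step 1: Rank x and y separately (midranks; no ties here).
rank(x): 19->10, 8->4, 6->3, 10->5, 4->2, 15->8, 17->9, 12->6, 2->1, 20->11, 13->7
rank(y): 8->4, 17->8, 20->11, 10->6, 7->3, 19->10, 9->5, 15->7, 3->1, 18->9, 6->2
Step 2: d_i = R_x(i) - R_y(i); compute d_i^2.
  (10-4)^2=36, (4-8)^2=16, (3-11)^2=64, (5-6)^2=1, (2-3)^2=1, (8-10)^2=4, (9-5)^2=16, (6-7)^2=1, (1-1)^2=0, (11-9)^2=4, (7-2)^2=25
sum(d^2) = 168.
Step 3: rho = 1 - 6*168 / (11*(11^2 - 1)) = 1 - 1008/1320 = 0.236364.
Step 4: Under H0, t = rho * sqrt((n-2)/(1-rho^2)) = 0.7298 ~ t(9).
Step 5: Two-sided p-value from the t-distribution with 9 df = 0.484091.
Step 6: alpha = 0.05. fail to reject H0.

rho = 0.2364, p = 0.484091, fail to reject H0 at alpha = 0.05.


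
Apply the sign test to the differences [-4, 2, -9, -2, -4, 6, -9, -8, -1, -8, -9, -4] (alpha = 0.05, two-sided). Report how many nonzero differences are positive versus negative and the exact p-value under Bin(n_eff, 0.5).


Step 1: Discard zero differences. Original n = 12; n_eff = number of nonzero differences = 12.
Nonzero differences (with sign): -4, +2, -9, -2, -4, +6, -9, -8, -1, -8, -9, -4
Step 2: Count signs: positive = 2, negative = 10.
Step 3: Under H0: P(positive) = 0.5, so the number of positives S ~ Bin(12, 0.5).
Step 4: Two-sided exact p-value = sum of Bin(12,0.5) probabilities at or below the observed probability = 0.038574.
Step 5: alpha = 0.05. reject H0.

n_eff = 12, pos = 2, neg = 10, p = 0.038574, reject H0.


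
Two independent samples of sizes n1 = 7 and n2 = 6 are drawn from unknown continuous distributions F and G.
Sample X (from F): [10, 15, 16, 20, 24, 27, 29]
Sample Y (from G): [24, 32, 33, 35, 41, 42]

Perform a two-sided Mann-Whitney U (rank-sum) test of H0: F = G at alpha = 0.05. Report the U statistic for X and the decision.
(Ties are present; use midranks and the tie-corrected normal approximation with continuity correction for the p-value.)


Step 1: Combine and sort all 13 observations; assign midranks.
sorted (value, group): (10,X), (15,X), (16,X), (20,X), (24,X), (24,Y), (27,X), (29,X), (32,Y), (33,Y), (35,Y), (41,Y), (42,Y)
ranks: 10->1, 15->2, 16->3, 20->4, 24->5.5, 24->5.5, 27->7, 29->8, 32->9, 33->10, 35->11, 41->12, 42->13
Step 2: Rank sum for X: R1 = 1 + 2 + 3 + 4 + 5.5 + 7 + 8 = 30.5.
Step 3: U_X = R1 - n1(n1+1)/2 = 30.5 - 7*8/2 = 30.5 - 28 = 2.5.
       U_Y = n1*n2 - U_X = 42 - 2.5 = 39.5.
Step 4: Ties are present, so use the tie-corrected normal approximation (with continuity correction) for the p-value.
Step 5: p-value = 0.010025; compare to alpha = 0.05. reject H0.

U_X = 2.5, p = 0.010025, reject H0 at alpha = 0.05.


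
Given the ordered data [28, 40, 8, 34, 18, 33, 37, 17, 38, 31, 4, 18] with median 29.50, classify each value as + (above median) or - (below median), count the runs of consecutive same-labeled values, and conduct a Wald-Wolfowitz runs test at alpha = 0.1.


Step 1: Compute median = 29.50; label A = above, B = below.
Labels in order: BABABAABAABB  (n_A = 6, n_B = 6)
Step 2: Count runs R = 9.
Step 3: Under H0 (random ordering), E[R] = 2*n_A*n_B/(n_A+n_B) + 1 = 2*6*6/12 + 1 = 7.0000.
        Var[R] = 2*n_A*n_B*(2*n_A*n_B - n_A - n_B) / ((n_A+n_B)^2 * (n_A+n_B-1)) = 4320/1584 = 2.7273.
        SD[R] = 1.6514.
Step 4: Continuity-corrected z = (R - 0.5 - E[R]) / SD[R] = (9 - 0.5 - 7.0000) / 1.6514 = 0.9083.
Step 5: Two-sided p-value via normal approximation = 2*(1 - Phi(|z|)) = 0.363722.
Step 6: alpha = 0.1. fail to reject H0.

R = 9, z = 0.9083, p = 0.363722, fail to reject H0.


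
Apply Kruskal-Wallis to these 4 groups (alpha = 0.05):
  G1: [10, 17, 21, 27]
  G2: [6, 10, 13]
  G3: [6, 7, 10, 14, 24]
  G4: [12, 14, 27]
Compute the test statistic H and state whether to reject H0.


Step 1: Combine all N = 15 observations and assign midranks.
sorted (value, group, rank): (6,G2,1.5), (6,G3,1.5), (7,G3,3), (10,G1,5), (10,G2,5), (10,G3,5), (12,G4,7), (13,G2,8), (14,G3,9.5), (14,G4,9.5), (17,G1,11), (21,G1,12), (24,G3,13), (27,G1,14.5), (27,G4,14.5)
Step 2: Sum ranks within each group.
R_1 = 42.5 (n_1 = 4)
R_2 = 14.5 (n_2 = 3)
R_3 = 32 (n_3 = 5)
R_4 = 31 (n_4 = 3)
Step 3: H = 12/(N(N+1)) * sum(R_i^2/n_i) - 3(N+1)
     = 12/(15*16) * (42.5^2/4 + 14.5^2/3 + 32^2/5 + 31^2/3) - 3*16
     = 0.050000 * 1046.78 - 48
     = 4.338958.
Step 4: Ties present; correction factor C = 1 - 42/(15^3 - 15) = 0.987500. Corrected H = 4.338958 / 0.987500 = 4.393882.
Step 5: Under H0, H ~ chi^2(3); p-value = 0.221953.
Step 6: alpha = 0.05. fail to reject H0.

H = 4.3939, df = 3, p = 0.221953, fail to reject H0.


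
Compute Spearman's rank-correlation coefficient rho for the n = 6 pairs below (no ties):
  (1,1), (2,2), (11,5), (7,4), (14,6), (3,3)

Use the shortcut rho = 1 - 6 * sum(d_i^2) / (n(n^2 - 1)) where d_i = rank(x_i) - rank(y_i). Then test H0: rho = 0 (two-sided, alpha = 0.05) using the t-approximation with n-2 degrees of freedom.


Step 1: Rank x and y separately (midranks; no ties here).
rank(x): 1->1, 2->2, 11->5, 7->4, 14->6, 3->3
rank(y): 1->1, 2->2, 5->5, 4->4, 6->6, 3->3
Step 2: d_i = R_x(i) - R_y(i); compute d_i^2.
  (1-1)^2=0, (2-2)^2=0, (5-5)^2=0, (4-4)^2=0, (6-6)^2=0, (3-3)^2=0
sum(d^2) = 0.
Step 3: rho = 1 - 6*0 / (6*(6^2 - 1)) = 1 - 0/210 = 1.000000.
Step 5: Two-sided p-value from the t-distribution with 4 df = 0.000000.
Step 6: alpha = 0.05. reject H0.

rho = 1.0000, p = 0.000000, reject H0 at alpha = 0.05.


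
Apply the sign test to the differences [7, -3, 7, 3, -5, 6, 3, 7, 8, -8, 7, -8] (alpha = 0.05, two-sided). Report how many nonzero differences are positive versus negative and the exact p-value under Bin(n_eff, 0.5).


Step 1: Discard zero differences. Original n = 12; n_eff = number of nonzero differences = 12.
Nonzero differences (with sign): +7, -3, +7, +3, -5, +6, +3, +7, +8, -8, +7, -8
Step 2: Count signs: positive = 8, negative = 4.
Step 3: Under H0: P(positive) = 0.5, so the number of positives S ~ Bin(12, 0.5).
Step 4: Two-sided exact p-value = sum of Bin(12,0.5) probabilities at or below the observed probability = 0.387695.
Step 5: alpha = 0.05. fail to reject H0.

n_eff = 12, pos = 8, neg = 4, p = 0.387695, fail to reject H0.


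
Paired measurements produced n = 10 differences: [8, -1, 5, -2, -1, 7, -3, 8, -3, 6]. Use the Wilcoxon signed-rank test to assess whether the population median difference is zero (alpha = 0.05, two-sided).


Step 1: Drop any zero differences (none here) and take |d_i|.
|d| = [8, 1, 5, 2, 1, 7, 3, 8, 3, 6]
Step 2: Midrank |d_i| (ties get averaged ranks).
ranks: |8|->9.5, |1|->1.5, |5|->6, |2|->3, |1|->1.5, |7|->8, |3|->4.5, |8|->9.5, |3|->4.5, |6|->7
Step 3: Attach original signs; sum ranks with positive sign and with negative sign.
W+ = 9.5 + 6 + 8 + 9.5 + 7 = 40
W- = 1.5 + 3 + 1.5 + 4.5 + 4.5 = 15
(Check: W+ + W- = 55 should equal n(n+1)/2 = 55.)
Step 4: Test statistic W = min(W+, W-) = 15.
Step 5: Ties in |d|, so use the tie-corrected normal approximation.
        E[W] = n(n+1)/4 = 10*11/4 = 27.5.
        Tie groups: |d|=1 (t=2), |d|=3 (t=2), |d|=8 (t=2); sum(t^3 - t) = 18.
        Var[W] = n(n+1)(2n+1)/24 - sum(t^3-t)/48 = 2310/24 - 18/48 = 95.875.
        z = (W - E[W]) / sqrt(Var[W]) = (15 - 27.5) / 9.7916 = -1.2766.
        Two-sided p = 2*Phi(z) = 0.201741.
Step 6: alpha = 0.05. fail to reject H0.

W+ = 40, W- = 15, W = min = 15, p = 0.201741, fail to reject H0.


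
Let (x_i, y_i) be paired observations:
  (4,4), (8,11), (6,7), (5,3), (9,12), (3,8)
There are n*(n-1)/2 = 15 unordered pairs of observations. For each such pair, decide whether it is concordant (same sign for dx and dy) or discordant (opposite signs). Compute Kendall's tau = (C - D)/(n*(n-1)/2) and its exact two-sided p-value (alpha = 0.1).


Step 1: Enumerate the 15 unordered pairs (i,j) with i<j and classify each by sign(x_j-x_i) * sign(y_j-y_i).
  (1,2):dx=+4,dy=+7->C; (1,3):dx=+2,dy=+3->C; (1,4):dx=+1,dy=-1->D; (1,5):dx=+5,dy=+8->C
  (1,6):dx=-1,dy=+4->D; (2,3):dx=-2,dy=-4->C; (2,4):dx=-3,dy=-8->C; (2,5):dx=+1,dy=+1->C
  (2,6):dx=-5,dy=-3->C; (3,4):dx=-1,dy=-4->C; (3,5):dx=+3,dy=+5->C; (3,6):dx=-3,dy=+1->D
  (4,5):dx=+4,dy=+9->C; (4,6):dx=-2,dy=+5->D; (5,6):dx=-6,dy=-4->C
Step 2: C = 11, D = 4, total pairs = 15.
Step 3: tau = (C - D)/(n(n-1)/2) = (11 - 4)/15 = 0.466667.
Step 4: Exact two-sided p-value (enumerate n! = 720 permutations of y under H0): p = 0.272222.
Step 5: alpha = 0.1. fail to reject H0.

tau_b = 0.4667 (C=11, D=4), p = 0.272222, fail to reject H0.


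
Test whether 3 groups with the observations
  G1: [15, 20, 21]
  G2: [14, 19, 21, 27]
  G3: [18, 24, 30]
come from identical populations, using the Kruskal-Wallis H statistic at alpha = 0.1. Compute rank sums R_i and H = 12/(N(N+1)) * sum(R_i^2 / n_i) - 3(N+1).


Step 1: Combine all N = 10 observations and assign midranks.
sorted (value, group, rank): (14,G2,1), (15,G1,2), (18,G3,3), (19,G2,4), (20,G1,5), (21,G1,6.5), (21,G2,6.5), (24,G3,8), (27,G2,9), (30,G3,10)
Step 2: Sum ranks within each group.
R_1 = 13.5 (n_1 = 3)
R_2 = 20.5 (n_2 = 4)
R_3 = 21 (n_3 = 3)
Step 3: H = 12/(N(N+1)) * sum(R_i^2/n_i) - 3(N+1)
     = 12/(10*11) * (13.5^2/3 + 20.5^2/4 + 21^2/3) - 3*11
     = 0.109091 * 312.812 - 33
     = 1.125000.
Step 4: Ties present; correction factor C = 1 - 6/(10^3 - 10) = 0.993939. Corrected H = 1.125000 / 0.993939 = 1.131860.
Step 5: Under H0, H ~ chi^2(2); p-value = 0.567832.
Step 6: alpha = 0.1. fail to reject H0.

H = 1.1319, df = 2, p = 0.567832, fail to reject H0.


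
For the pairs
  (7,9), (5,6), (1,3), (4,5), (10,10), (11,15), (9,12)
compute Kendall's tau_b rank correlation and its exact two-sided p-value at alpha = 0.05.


Step 1: Enumerate the 21 unordered pairs (i,j) with i<j and classify each by sign(x_j-x_i) * sign(y_j-y_i).
  (1,2):dx=-2,dy=-3->C; (1,3):dx=-6,dy=-6->C; (1,4):dx=-3,dy=-4->C; (1,5):dx=+3,dy=+1->C
  (1,6):dx=+4,dy=+6->C; (1,7):dx=+2,dy=+3->C; (2,3):dx=-4,dy=-3->C; (2,4):dx=-1,dy=-1->C
  (2,5):dx=+5,dy=+4->C; (2,6):dx=+6,dy=+9->C; (2,7):dx=+4,dy=+6->C; (3,4):dx=+3,dy=+2->C
  (3,5):dx=+9,dy=+7->C; (3,6):dx=+10,dy=+12->C; (3,7):dx=+8,dy=+9->C; (4,5):dx=+6,dy=+5->C
  (4,6):dx=+7,dy=+10->C; (4,7):dx=+5,dy=+7->C; (5,6):dx=+1,dy=+5->C; (5,7):dx=-1,dy=+2->D
  (6,7):dx=-2,dy=-3->C
Step 2: C = 20, D = 1, total pairs = 21.
Step 3: tau = (C - D)/(n(n-1)/2) = (20 - 1)/21 = 0.904762.
Step 4: Exact two-sided p-value (enumerate n! = 5040 permutations of y under H0): p = 0.002778.
Step 5: alpha = 0.05. reject H0.

tau_b = 0.9048 (C=20, D=1), p = 0.002778, reject H0.


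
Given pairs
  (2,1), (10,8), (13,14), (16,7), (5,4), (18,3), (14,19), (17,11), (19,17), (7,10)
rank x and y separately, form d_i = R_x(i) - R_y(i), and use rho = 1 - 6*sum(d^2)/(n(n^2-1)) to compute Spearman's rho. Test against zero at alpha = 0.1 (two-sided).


Step 1: Rank x and y separately (midranks; no ties here).
rank(x): 2->1, 10->4, 13->5, 16->7, 5->2, 18->9, 14->6, 17->8, 19->10, 7->3
rank(y): 1->1, 8->5, 14->8, 7->4, 4->3, 3->2, 19->10, 11->7, 17->9, 10->6
Step 2: d_i = R_x(i) - R_y(i); compute d_i^2.
  (1-1)^2=0, (4-5)^2=1, (5-8)^2=9, (7-4)^2=9, (2-3)^2=1, (9-2)^2=49, (6-10)^2=16, (8-7)^2=1, (10-9)^2=1, (3-6)^2=9
sum(d^2) = 96.
Step 3: rho = 1 - 6*96 / (10*(10^2 - 1)) = 1 - 576/990 = 0.418182.
Step 4: Under H0, t = rho * sqrt((n-2)/(1-rho^2)) = 1.3021 ~ t(8).
Step 5: Two-sided p-value from the t-distribution with 8 df = 0.229113.
Step 6: alpha = 0.1. fail to reject H0.

rho = 0.4182, p = 0.229113, fail to reject H0 at alpha = 0.1.


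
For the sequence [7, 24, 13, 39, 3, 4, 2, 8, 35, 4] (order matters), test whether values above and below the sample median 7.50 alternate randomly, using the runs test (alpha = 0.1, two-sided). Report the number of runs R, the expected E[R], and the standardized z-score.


Step 1: Compute median = 7.50; label A = above, B = below.
Labels in order: BAAABBBAAB  (n_A = 5, n_B = 5)
Step 2: Count runs R = 5.
Step 3: Under H0 (random ordering), E[R] = 2*n_A*n_B/(n_A+n_B) + 1 = 2*5*5/10 + 1 = 6.0000.
        Var[R] = 2*n_A*n_B*(2*n_A*n_B - n_A - n_B) / ((n_A+n_B)^2 * (n_A+n_B-1)) = 2000/900 = 2.2222.
        SD[R] = 1.4907.
Step 4: Continuity-corrected z = (R + 0.5 - E[R]) / SD[R] = (5 + 0.5 - 6.0000) / 1.4907 = -0.3354.
Step 5: Two-sided p-value via normal approximation = 2*(1 - Phi(|z|)) = 0.737316.
Step 6: alpha = 0.1. fail to reject H0.

R = 5, z = -0.3354, p = 0.737316, fail to reject H0.


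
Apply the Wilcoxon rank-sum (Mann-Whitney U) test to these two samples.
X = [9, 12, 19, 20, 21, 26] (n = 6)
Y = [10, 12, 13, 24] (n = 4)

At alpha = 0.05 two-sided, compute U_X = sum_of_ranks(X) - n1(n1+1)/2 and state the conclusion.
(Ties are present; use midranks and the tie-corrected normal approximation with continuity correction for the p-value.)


Step 1: Combine and sort all 10 observations; assign midranks.
sorted (value, group): (9,X), (10,Y), (12,X), (12,Y), (13,Y), (19,X), (20,X), (21,X), (24,Y), (26,X)
ranks: 9->1, 10->2, 12->3.5, 12->3.5, 13->5, 19->6, 20->7, 21->8, 24->9, 26->10
Step 2: Rank sum for X: R1 = 1 + 3.5 + 6 + 7 + 8 + 10 = 35.5.
Step 3: U_X = R1 - n1(n1+1)/2 = 35.5 - 6*7/2 = 35.5 - 21 = 14.5.
       U_Y = n1*n2 - U_X = 24 - 14.5 = 9.5.
Step 4: Ties are present, so use the tie-corrected normal approximation (with continuity correction) for the p-value.
Step 5: p-value = 0.668870; compare to alpha = 0.05. fail to reject H0.

U_X = 14.5, p = 0.668870, fail to reject H0 at alpha = 0.05.


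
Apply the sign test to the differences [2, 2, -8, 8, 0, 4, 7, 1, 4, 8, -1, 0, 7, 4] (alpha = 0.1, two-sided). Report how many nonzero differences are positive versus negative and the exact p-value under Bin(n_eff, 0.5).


Step 1: Discard zero differences. Original n = 14; n_eff = number of nonzero differences = 12.
Nonzero differences (with sign): +2, +2, -8, +8, +4, +7, +1, +4, +8, -1, +7, +4
Step 2: Count signs: positive = 10, negative = 2.
Step 3: Under H0: P(positive) = 0.5, so the number of positives S ~ Bin(12, 0.5).
Step 4: Two-sided exact p-value = sum of Bin(12,0.5) probabilities at or below the observed probability = 0.038574.
Step 5: alpha = 0.1. reject H0.

n_eff = 12, pos = 10, neg = 2, p = 0.038574, reject H0.


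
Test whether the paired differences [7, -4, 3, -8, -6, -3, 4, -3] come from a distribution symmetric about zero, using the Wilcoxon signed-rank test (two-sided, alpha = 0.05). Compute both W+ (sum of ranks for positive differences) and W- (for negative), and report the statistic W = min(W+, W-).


Step 1: Drop any zero differences (none here) and take |d_i|.
|d| = [7, 4, 3, 8, 6, 3, 4, 3]
Step 2: Midrank |d_i| (ties get averaged ranks).
ranks: |7|->7, |4|->4.5, |3|->2, |8|->8, |6|->6, |3|->2, |4|->4.5, |3|->2
Step 3: Attach original signs; sum ranks with positive sign and with negative sign.
W+ = 7 + 2 + 4.5 = 13.5
W- = 4.5 + 8 + 6 + 2 + 2 = 22.5
(Check: W+ + W- = 36 should equal n(n+1)/2 = 36.)
Step 4: Test statistic W = min(W+, W-) = 13.5.
Step 5: Ties in |d|, so use the tie-corrected normal approximation.
        E[W] = n(n+1)/4 = 8*9/4 = 18.
        Tie groups: |d|=3 (t=3), |d|=4 (t=2); sum(t^3 - t) = 30.
        Var[W] = n(n+1)(2n+1)/24 - sum(t^3-t)/48 = 1224/24 - 30/48 = 50.375.
        z = (W - E[W]) / sqrt(Var[W]) = (13.5 - 18) / 7.0975 = -0.6340.
        Two-sided p = 2*Phi(z) = 0.526066.
Step 6: alpha = 0.05. fail to reject H0.

W+ = 13.5, W- = 22.5, W = min = 13.5, p = 0.526066, fail to reject H0.


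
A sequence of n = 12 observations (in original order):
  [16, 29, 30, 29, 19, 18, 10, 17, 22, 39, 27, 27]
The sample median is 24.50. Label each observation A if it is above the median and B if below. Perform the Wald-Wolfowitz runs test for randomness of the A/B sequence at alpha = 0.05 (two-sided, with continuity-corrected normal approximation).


Step 1: Compute median = 24.50; label A = above, B = below.
Labels in order: BAAABBBBBAAA  (n_A = 6, n_B = 6)
Step 2: Count runs R = 4.
Step 3: Under H0 (random ordering), E[R] = 2*n_A*n_B/(n_A+n_B) + 1 = 2*6*6/12 + 1 = 7.0000.
        Var[R] = 2*n_A*n_B*(2*n_A*n_B - n_A - n_B) / ((n_A+n_B)^2 * (n_A+n_B-1)) = 4320/1584 = 2.7273.
        SD[R] = 1.6514.
Step 4: Continuity-corrected z = (R + 0.5 - E[R]) / SD[R] = (4 + 0.5 - 7.0000) / 1.6514 = -1.5138.
Step 5: Two-sided p-value via normal approximation = 2*(1 - Phi(|z|)) = 0.130070.
Step 6: alpha = 0.05. fail to reject H0.

R = 4, z = -1.5138, p = 0.130070, fail to reject H0.


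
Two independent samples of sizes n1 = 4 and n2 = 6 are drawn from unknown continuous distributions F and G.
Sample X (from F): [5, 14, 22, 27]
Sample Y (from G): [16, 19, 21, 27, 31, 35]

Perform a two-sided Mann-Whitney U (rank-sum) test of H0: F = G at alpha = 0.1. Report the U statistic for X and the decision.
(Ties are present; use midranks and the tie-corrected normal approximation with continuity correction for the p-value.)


Step 1: Combine and sort all 10 observations; assign midranks.
sorted (value, group): (5,X), (14,X), (16,Y), (19,Y), (21,Y), (22,X), (27,X), (27,Y), (31,Y), (35,Y)
ranks: 5->1, 14->2, 16->3, 19->4, 21->5, 22->6, 27->7.5, 27->7.5, 31->9, 35->10
Step 2: Rank sum for X: R1 = 1 + 2 + 6 + 7.5 = 16.5.
Step 3: U_X = R1 - n1(n1+1)/2 = 16.5 - 4*5/2 = 16.5 - 10 = 6.5.
       U_Y = n1*n2 - U_X = 24 - 6.5 = 17.5.
Step 4: Ties are present, so use the tie-corrected normal approximation (with continuity correction) for the p-value.
Step 5: p-value = 0.284958; compare to alpha = 0.1. fail to reject H0.

U_X = 6.5, p = 0.284958, fail to reject H0 at alpha = 0.1.


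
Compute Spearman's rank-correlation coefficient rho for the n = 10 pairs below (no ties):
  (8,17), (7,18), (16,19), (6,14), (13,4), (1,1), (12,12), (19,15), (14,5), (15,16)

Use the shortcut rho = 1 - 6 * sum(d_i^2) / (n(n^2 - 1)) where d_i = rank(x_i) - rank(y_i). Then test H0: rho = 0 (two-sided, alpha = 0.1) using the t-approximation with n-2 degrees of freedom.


Step 1: Rank x and y separately (midranks; no ties here).
rank(x): 8->4, 7->3, 16->9, 6->2, 13->6, 1->1, 12->5, 19->10, 14->7, 15->8
rank(y): 17->8, 18->9, 19->10, 14->5, 4->2, 1->1, 12->4, 15->6, 5->3, 16->7
Step 2: d_i = R_x(i) - R_y(i); compute d_i^2.
  (4-8)^2=16, (3-9)^2=36, (9-10)^2=1, (2-5)^2=9, (6-2)^2=16, (1-1)^2=0, (5-4)^2=1, (10-6)^2=16, (7-3)^2=16, (8-7)^2=1
sum(d^2) = 112.
Step 3: rho = 1 - 6*112 / (10*(10^2 - 1)) = 1 - 672/990 = 0.321212.
Step 4: Under H0, t = rho * sqrt((n-2)/(1-rho^2)) = 0.9594 ~ t(8).
Step 5: Two-sided p-value from the t-distribution with 8 df = 0.365468.
Step 6: alpha = 0.1. fail to reject H0.

rho = 0.3212, p = 0.365468, fail to reject H0 at alpha = 0.1.


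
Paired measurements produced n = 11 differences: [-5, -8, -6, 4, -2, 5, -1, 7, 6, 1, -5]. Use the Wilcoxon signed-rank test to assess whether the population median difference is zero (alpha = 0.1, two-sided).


Step 1: Drop any zero differences (none here) and take |d_i|.
|d| = [5, 8, 6, 4, 2, 5, 1, 7, 6, 1, 5]
Step 2: Midrank |d_i| (ties get averaged ranks).
ranks: |5|->6, |8|->11, |6|->8.5, |4|->4, |2|->3, |5|->6, |1|->1.5, |7|->10, |6|->8.5, |1|->1.5, |5|->6
Step 3: Attach original signs; sum ranks with positive sign and with negative sign.
W+ = 4 + 6 + 10 + 8.5 + 1.5 = 30
W- = 6 + 11 + 8.5 + 3 + 1.5 + 6 = 36
(Check: W+ + W- = 66 should equal n(n+1)/2 = 66.)
Step 4: Test statistic W = min(W+, W-) = 30.
Step 5: Ties in |d|, so use the tie-corrected normal approximation.
        E[W] = n(n+1)/4 = 11*12/4 = 33.
        Tie groups: |d|=1 (t=2), |d|=5 (t=3), |d|=6 (t=2); sum(t^3 - t) = 36.
        Var[W] = n(n+1)(2n+1)/24 - sum(t^3-t)/48 = 3036/24 - 36/48 = 125.75.
        z = (W - E[W]) / sqrt(Var[W]) = (30 - 33) / 11.2138 = -0.2675.
        Two-sided p = 2*Phi(z) = 0.789064.
Step 6: alpha = 0.1. fail to reject H0.

W+ = 30, W- = 36, W = min = 30, p = 0.789064, fail to reject H0.


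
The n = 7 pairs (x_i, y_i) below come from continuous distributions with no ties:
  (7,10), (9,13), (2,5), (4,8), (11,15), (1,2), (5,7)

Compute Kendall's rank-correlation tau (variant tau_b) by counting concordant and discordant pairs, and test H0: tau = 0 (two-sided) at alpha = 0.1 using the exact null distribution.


Step 1: Enumerate the 21 unordered pairs (i,j) with i<j and classify each by sign(x_j-x_i) * sign(y_j-y_i).
  (1,2):dx=+2,dy=+3->C; (1,3):dx=-5,dy=-5->C; (1,4):dx=-3,dy=-2->C; (1,5):dx=+4,dy=+5->C
  (1,6):dx=-6,dy=-8->C; (1,7):dx=-2,dy=-3->C; (2,3):dx=-7,dy=-8->C; (2,4):dx=-5,dy=-5->C
  (2,5):dx=+2,dy=+2->C; (2,6):dx=-8,dy=-11->C; (2,7):dx=-4,dy=-6->C; (3,4):dx=+2,dy=+3->C
  (3,5):dx=+9,dy=+10->C; (3,6):dx=-1,dy=-3->C; (3,7):dx=+3,dy=+2->C; (4,5):dx=+7,dy=+7->C
  (4,6):dx=-3,dy=-6->C; (4,7):dx=+1,dy=-1->D; (5,6):dx=-10,dy=-13->C; (5,7):dx=-6,dy=-8->C
  (6,7):dx=+4,dy=+5->C
Step 2: C = 20, D = 1, total pairs = 21.
Step 3: tau = (C - D)/(n(n-1)/2) = (20 - 1)/21 = 0.904762.
Step 4: Exact two-sided p-value (enumerate n! = 5040 permutations of y under H0): p = 0.002778.
Step 5: alpha = 0.1. reject H0.

tau_b = 0.9048 (C=20, D=1), p = 0.002778, reject H0.


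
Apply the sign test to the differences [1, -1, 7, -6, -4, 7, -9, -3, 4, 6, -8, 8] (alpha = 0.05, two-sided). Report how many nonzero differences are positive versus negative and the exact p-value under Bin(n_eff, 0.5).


Step 1: Discard zero differences. Original n = 12; n_eff = number of nonzero differences = 12.
Nonzero differences (with sign): +1, -1, +7, -6, -4, +7, -9, -3, +4, +6, -8, +8
Step 2: Count signs: positive = 6, negative = 6.
Step 3: Under H0: P(positive) = 0.5, so the number of positives S ~ Bin(12, 0.5).
Step 4: Two-sided exact p-value = sum of Bin(12,0.5) probabilities at or below the observed probability = 1.000000.
Step 5: alpha = 0.05. fail to reject H0.

n_eff = 12, pos = 6, neg = 6, p = 1.000000, fail to reject H0.


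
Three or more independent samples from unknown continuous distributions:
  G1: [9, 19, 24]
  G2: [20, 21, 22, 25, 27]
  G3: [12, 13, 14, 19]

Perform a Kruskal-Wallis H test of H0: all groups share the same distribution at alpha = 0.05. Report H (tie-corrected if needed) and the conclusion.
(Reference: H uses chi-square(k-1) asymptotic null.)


Step 1: Combine all N = 12 observations and assign midranks.
sorted (value, group, rank): (9,G1,1), (12,G3,2), (13,G3,3), (14,G3,4), (19,G1,5.5), (19,G3,5.5), (20,G2,7), (21,G2,8), (22,G2,9), (24,G1,10), (25,G2,11), (27,G2,12)
Step 2: Sum ranks within each group.
R_1 = 16.5 (n_1 = 3)
R_2 = 47 (n_2 = 5)
R_3 = 14.5 (n_3 = 4)
Step 3: H = 12/(N(N+1)) * sum(R_i^2/n_i) - 3(N+1)
     = 12/(12*13) * (16.5^2/3 + 47^2/5 + 14.5^2/4) - 3*13
     = 0.076923 * 585.112 - 39
     = 6.008654.
Step 4: Ties present; correction factor C = 1 - 6/(12^3 - 12) = 0.996503. Corrected H = 6.008654 / 0.996503 = 6.029737.
Step 5: Under H0, H ~ chi^2(2); p-value = 0.049052.
Step 6: alpha = 0.05. reject H0.

H = 6.0297, df = 2, p = 0.049052, reject H0.


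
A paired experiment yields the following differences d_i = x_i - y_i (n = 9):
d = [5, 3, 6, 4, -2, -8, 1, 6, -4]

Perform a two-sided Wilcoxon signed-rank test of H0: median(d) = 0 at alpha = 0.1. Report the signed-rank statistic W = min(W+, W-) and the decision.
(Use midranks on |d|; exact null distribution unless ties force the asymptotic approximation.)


Step 1: Drop any zero differences (none here) and take |d_i|.
|d| = [5, 3, 6, 4, 2, 8, 1, 6, 4]
Step 2: Midrank |d_i| (ties get averaged ranks).
ranks: |5|->6, |3|->3, |6|->7.5, |4|->4.5, |2|->2, |8|->9, |1|->1, |6|->7.5, |4|->4.5
Step 3: Attach original signs; sum ranks with positive sign and with negative sign.
W+ = 6 + 3 + 7.5 + 4.5 + 1 + 7.5 = 29.5
W- = 2 + 9 + 4.5 = 15.5
(Check: W+ + W- = 45 should equal n(n+1)/2 = 45.)
Step 4: Test statistic W = min(W+, W-) = 15.5.
Step 5: Ties in |d|, so use the tie-corrected normal approximation.
        E[W] = n(n+1)/4 = 9*10/4 = 22.5.
        Tie groups: |d|=4 (t=2), |d|=6 (t=2); sum(t^3 - t) = 12.
        Var[W] = n(n+1)(2n+1)/24 - sum(t^3-t)/48 = 1710/24 - 12/48 = 71.
        z = (W - E[W]) / sqrt(Var[W]) = (15.5 - 22.5) / 8.4261 = -0.8307.
        Two-sided p = 2*Phi(z) = 0.406116.
Step 6: alpha = 0.1. fail to reject H0.

W+ = 29.5, W- = 15.5, W = min = 15.5, p = 0.406116, fail to reject H0.


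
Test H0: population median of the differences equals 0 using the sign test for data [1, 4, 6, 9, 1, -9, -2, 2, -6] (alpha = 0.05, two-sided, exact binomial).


Step 1: Discard zero differences. Original n = 9; n_eff = number of nonzero differences = 9.
Nonzero differences (with sign): +1, +4, +6, +9, +1, -9, -2, +2, -6
Step 2: Count signs: positive = 6, negative = 3.
Step 3: Under H0: P(positive) = 0.5, so the number of positives S ~ Bin(9, 0.5).
Step 4: Two-sided exact p-value = sum of Bin(9,0.5) probabilities at or below the observed probability = 0.507812.
Step 5: alpha = 0.05. fail to reject H0.

n_eff = 9, pos = 6, neg = 3, p = 0.507812, fail to reject H0.


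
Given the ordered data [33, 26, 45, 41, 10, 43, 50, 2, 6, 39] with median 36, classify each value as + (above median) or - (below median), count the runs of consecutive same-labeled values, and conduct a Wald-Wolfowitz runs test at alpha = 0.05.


Step 1: Compute median = 36; label A = above, B = below.
Labels in order: BBAABAABBA  (n_A = 5, n_B = 5)
Step 2: Count runs R = 6.
Step 3: Under H0 (random ordering), E[R] = 2*n_A*n_B/(n_A+n_B) + 1 = 2*5*5/10 + 1 = 6.0000.
        Var[R] = 2*n_A*n_B*(2*n_A*n_B - n_A - n_B) / ((n_A+n_B)^2 * (n_A+n_B-1)) = 2000/900 = 2.2222.
        SD[R] = 1.4907.
Step 4: R = E[R], so z = 0 with no continuity correction.
Step 5: Two-sided p-value via normal approximation = 2*(1 - Phi(|z|)) = 1.000000.
Step 6: alpha = 0.05. fail to reject H0.

R = 6, z = 0.0000, p = 1.000000, fail to reject H0.


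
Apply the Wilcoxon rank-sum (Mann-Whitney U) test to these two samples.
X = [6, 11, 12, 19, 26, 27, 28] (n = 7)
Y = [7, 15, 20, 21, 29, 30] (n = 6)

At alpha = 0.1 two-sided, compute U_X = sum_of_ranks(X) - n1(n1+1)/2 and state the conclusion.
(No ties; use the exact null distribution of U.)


Step 1: Combine and sort all 13 observations; assign midranks.
sorted (value, group): (6,X), (7,Y), (11,X), (12,X), (15,Y), (19,X), (20,Y), (21,Y), (26,X), (27,X), (28,X), (29,Y), (30,Y)
ranks: 6->1, 7->2, 11->3, 12->4, 15->5, 19->6, 20->7, 21->8, 26->9, 27->10, 28->11, 29->12, 30->13
Step 2: Rank sum for X: R1 = 1 + 3 + 4 + 6 + 9 + 10 + 11 = 44.
Step 3: U_X = R1 - n1(n1+1)/2 = 44 - 7*8/2 = 44 - 28 = 16.
       U_Y = n1*n2 - U_X = 42 - 16 = 26.
Step 4: No ties, so the exact null distribution of U (based on enumerating the C(13,7) = 1716 equally likely rank assignments) gives the two-sided p-value.
Step 5: p-value = 0.533800; compare to alpha = 0.1. fail to reject H0.

U_X = 16, p = 0.533800, fail to reject H0 at alpha = 0.1.


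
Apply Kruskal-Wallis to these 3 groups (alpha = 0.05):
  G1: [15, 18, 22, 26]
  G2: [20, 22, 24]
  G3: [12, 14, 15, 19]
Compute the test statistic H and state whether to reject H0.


Step 1: Combine all N = 11 observations and assign midranks.
sorted (value, group, rank): (12,G3,1), (14,G3,2), (15,G1,3.5), (15,G3,3.5), (18,G1,5), (19,G3,6), (20,G2,7), (22,G1,8.5), (22,G2,8.5), (24,G2,10), (26,G1,11)
Step 2: Sum ranks within each group.
R_1 = 28 (n_1 = 4)
R_2 = 25.5 (n_2 = 3)
R_3 = 12.5 (n_3 = 4)
Step 3: H = 12/(N(N+1)) * sum(R_i^2/n_i) - 3(N+1)
     = 12/(11*12) * (28^2/4 + 25.5^2/3 + 12.5^2/4) - 3*12
     = 0.090909 * 451.812 - 36
     = 5.073864.
Step 4: Ties present; correction factor C = 1 - 12/(11^3 - 11) = 0.990909. Corrected H = 5.073864 / 0.990909 = 5.120413.
Step 5: Under H0, H ~ chi^2(2); p-value = 0.077289.
Step 6: alpha = 0.05. fail to reject H0.

H = 5.1204, df = 2, p = 0.077289, fail to reject H0.


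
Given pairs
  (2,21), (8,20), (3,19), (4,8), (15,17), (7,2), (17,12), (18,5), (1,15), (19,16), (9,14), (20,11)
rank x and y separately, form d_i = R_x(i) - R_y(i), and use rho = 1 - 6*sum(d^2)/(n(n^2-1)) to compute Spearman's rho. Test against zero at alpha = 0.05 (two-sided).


Step 1: Rank x and y separately (midranks; no ties here).
rank(x): 2->2, 8->6, 3->3, 4->4, 15->8, 7->5, 17->9, 18->10, 1->1, 19->11, 9->7, 20->12
rank(y): 21->12, 20->11, 19->10, 8->3, 17->9, 2->1, 12->5, 5->2, 15->7, 16->8, 14->6, 11->4
Step 2: d_i = R_x(i) - R_y(i); compute d_i^2.
  (2-12)^2=100, (6-11)^2=25, (3-10)^2=49, (4-3)^2=1, (8-9)^2=1, (5-1)^2=16, (9-5)^2=16, (10-2)^2=64, (1-7)^2=36, (11-8)^2=9, (7-6)^2=1, (12-4)^2=64
sum(d^2) = 382.
Step 3: rho = 1 - 6*382 / (12*(12^2 - 1)) = 1 - 2292/1716 = -0.335664.
Step 4: Under H0, t = rho * sqrt((n-2)/(1-rho^2)) = -1.1268 ~ t(10).
Step 5: Two-sided p-value from the t-distribution with 10 df = 0.286123.
Step 6: alpha = 0.05. fail to reject H0.

rho = -0.3357, p = 0.286123, fail to reject H0 at alpha = 0.05.


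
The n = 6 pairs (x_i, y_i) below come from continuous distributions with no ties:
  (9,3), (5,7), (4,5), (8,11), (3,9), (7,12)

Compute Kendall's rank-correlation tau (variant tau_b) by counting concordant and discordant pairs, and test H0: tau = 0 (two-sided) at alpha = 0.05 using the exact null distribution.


Step 1: Enumerate the 15 unordered pairs (i,j) with i<j and classify each by sign(x_j-x_i) * sign(y_j-y_i).
  (1,2):dx=-4,dy=+4->D; (1,3):dx=-5,dy=+2->D; (1,4):dx=-1,dy=+8->D; (1,5):dx=-6,dy=+6->D
  (1,6):dx=-2,dy=+9->D; (2,3):dx=-1,dy=-2->C; (2,4):dx=+3,dy=+4->C; (2,5):dx=-2,dy=+2->D
  (2,6):dx=+2,dy=+5->C; (3,4):dx=+4,dy=+6->C; (3,5):dx=-1,dy=+4->D; (3,6):dx=+3,dy=+7->C
  (4,5):dx=-5,dy=-2->C; (4,6):dx=-1,dy=+1->D; (5,6):dx=+4,dy=+3->C
Step 2: C = 7, D = 8, total pairs = 15.
Step 3: tau = (C - D)/(n(n-1)/2) = (7 - 8)/15 = -0.066667.
Step 4: Exact two-sided p-value (enumerate n! = 720 permutations of y under H0): p = 1.000000.
Step 5: alpha = 0.05. fail to reject H0.

tau_b = -0.0667 (C=7, D=8), p = 1.000000, fail to reject H0.


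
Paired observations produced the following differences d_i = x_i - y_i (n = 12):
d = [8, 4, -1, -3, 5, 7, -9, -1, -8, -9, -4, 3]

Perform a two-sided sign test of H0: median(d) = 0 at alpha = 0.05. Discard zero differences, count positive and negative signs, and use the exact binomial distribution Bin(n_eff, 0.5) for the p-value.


Step 1: Discard zero differences. Original n = 12; n_eff = number of nonzero differences = 12.
Nonzero differences (with sign): +8, +4, -1, -3, +5, +7, -9, -1, -8, -9, -4, +3
Step 2: Count signs: positive = 5, negative = 7.
Step 3: Under H0: P(positive) = 0.5, so the number of positives S ~ Bin(12, 0.5).
Step 4: Two-sided exact p-value = sum of Bin(12,0.5) probabilities at or below the observed probability = 0.774414.
Step 5: alpha = 0.05. fail to reject H0.

n_eff = 12, pos = 5, neg = 7, p = 0.774414, fail to reject H0.


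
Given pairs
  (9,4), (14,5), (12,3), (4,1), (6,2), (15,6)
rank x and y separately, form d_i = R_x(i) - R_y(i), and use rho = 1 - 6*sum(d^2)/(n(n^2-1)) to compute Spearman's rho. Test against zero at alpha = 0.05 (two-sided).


Step 1: Rank x and y separately (midranks; no ties here).
rank(x): 9->3, 14->5, 12->4, 4->1, 6->2, 15->6
rank(y): 4->4, 5->5, 3->3, 1->1, 2->2, 6->6
Step 2: d_i = R_x(i) - R_y(i); compute d_i^2.
  (3-4)^2=1, (5-5)^2=0, (4-3)^2=1, (1-1)^2=0, (2-2)^2=0, (6-6)^2=0
sum(d^2) = 2.
Step 3: rho = 1 - 6*2 / (6*(6^2 - 1)) = 1 - 12/210 = 0.942857.
Step 4: Under H0, t = rho * sqrt((n-2)/(1-rho^2)) = 5.6595 ~ t(4).
Step 5: Two-sided p-value from the t-distribution with 4 df = 0.004805.
Step 6: alpha = 0.05. reject H0.

rho = 0.9429, p = 0.004805, reject H0 at alpha = 0.05.


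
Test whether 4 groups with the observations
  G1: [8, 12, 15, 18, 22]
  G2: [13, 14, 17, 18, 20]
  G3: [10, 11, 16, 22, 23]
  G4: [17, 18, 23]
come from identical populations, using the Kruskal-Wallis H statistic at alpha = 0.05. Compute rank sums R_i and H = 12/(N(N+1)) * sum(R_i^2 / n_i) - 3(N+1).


Step 1: Combine all N = 18 observations and assign midranks.
sorted (value, group, rank): (8,G1,1), (10,G3,2), (11,G3,3), (12,G1,4), (13,G2,5), (14,G2,6), (15,G1,7), (16,G3,8), (17,G2,9.5), (17,G4,9.5), (18,G1,12), (18,G2,12), (18,G4,12), (20,G2,14), (22,G1,15.5), (22,G3,15.5), (23,G3,17.5), (23,G4,17.5)
Step 2: Sum ranks within each group.
R_1 = 39.5 (n_1 = 5)
R_2 = 46.5 (n_2 = 5)
R_3 = 46 (n_3 = 5)
R_4 = 39 (n_4 = 3)
Step 3: H = 12/(N(N+1)) * sum(R_i^2/n_i) - 3(N+1)
     = 12/(18*19) * (39.5^2/5 + 46.5^2/5 + 46^2/5 + 39^2/3) - 3*19
     = 0.035088 * 1674.7 - 57
     = 1.761404.
Step 4: Ties present; correction factor C = 1 - 42/(18^3 - 18) = 0.992776. Corrected H = 1.761404 / 0.992776 = 1.774220.
Step 5: Under H0, H ~ chi^2(3); p-value = 0.620561.
Step 6: alpha = 0.05. fail to reject H0.

H = 1.7742, df = 3, p = 0.620561, fail to reject H0.


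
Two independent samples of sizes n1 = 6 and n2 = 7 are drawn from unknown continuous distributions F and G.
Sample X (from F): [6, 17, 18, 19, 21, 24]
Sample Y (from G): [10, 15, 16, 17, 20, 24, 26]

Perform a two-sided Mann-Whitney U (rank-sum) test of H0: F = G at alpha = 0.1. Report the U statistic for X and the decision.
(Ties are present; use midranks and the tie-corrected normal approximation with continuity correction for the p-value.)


Step 1: Combine and sort all 13 observations; assign midranks.
sorted (value, group): (6,X), (10,Y), (15,Y), (16,Y), (17,X), (17,Y), (18,X), (19,X), (20,Y), (21,X), (24,X), (24,Y), (26,Y)
ranks: 6->1, 10->2, 15->3, 16->4, 17->5.5, 17->5.5, 18->7, 19->8, 20->9, 21->10, 24->11.5, 24->11.5, 26->13
Step 2: Rank sum for X: R1 = 1 + 5.5 + 7 + 8 + 10 + 11.5 = 43.
Step 3: U_X = R1 - n1(n1+1)/2 = 43 - 6*7/2 = 43 - 21 = 22.
       U_Y = n1*n2 - U_X = 42 - 22 = 20.
Step 4: Ties are present, so use the tie-corrected normal approximation (with continuity correction) for the p-value.
Step 5: p-value = 0.942900; compare to alpha = 0.1. fail to reject H0.

U_X = 22, p = 0.942900, fail to reject H0 at alpha = 0.1.
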